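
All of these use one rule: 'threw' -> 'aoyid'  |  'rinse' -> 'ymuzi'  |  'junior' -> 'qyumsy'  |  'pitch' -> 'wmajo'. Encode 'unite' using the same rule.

The rule splits by letter class: vowels +4, consonants +7.
On unite: u(vowel)+4=y, n(cons)+7=u, i(vowel)+4=m, t(cons)+7=a, e(vowel)+4=i.

yumai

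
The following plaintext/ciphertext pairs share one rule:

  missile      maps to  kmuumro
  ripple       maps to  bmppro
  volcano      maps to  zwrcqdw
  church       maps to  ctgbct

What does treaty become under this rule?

nboqne

m(12)→k(10) and i(8)→m(12) fit y≡19x+16 (mod 26); the inverse of 19 mod 26 is 11. Treating letters as 0–25, the rule is x ↦ 19x + 16 (mod 26).
On treaty: t(19)→19·19+16≡13=n; r(17)→19·17+16≡1=b; e(4)→19·4+16≡14=o; a(0)→19·0+16≡16=q; t(19)→19·19+16≡13=n; y(24)→19·24+16≡4=e (all mod 26).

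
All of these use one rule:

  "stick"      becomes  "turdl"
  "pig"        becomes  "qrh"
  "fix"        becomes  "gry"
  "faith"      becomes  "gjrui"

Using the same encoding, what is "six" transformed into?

The shift depends on letter class: consonant s→t is +1, but vowel i→r is +9. The rule splits by letter class: vowels +9, consonants +1.
Applying it to six: s(cons)+1=t, i(vowel)+9=r, x(cons)+1=y.

try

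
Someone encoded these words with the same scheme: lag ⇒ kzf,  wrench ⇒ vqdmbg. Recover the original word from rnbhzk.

Compare letters: l→k is +25, a→z is +25, g→f is +25 — a constant shift. This is a Caesar cipher with shift 25.
Reversing it on rnbhzk: r−25=s, n−25=o, b−25=c, h−25=i, z−25=a, k−25=l.

social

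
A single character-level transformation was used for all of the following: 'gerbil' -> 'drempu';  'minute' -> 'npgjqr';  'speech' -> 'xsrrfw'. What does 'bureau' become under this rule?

mjertj

g(6)→d(3) and e(4)→r(17) fit y≡19x+19 (mod 26); the inverse of 19 mod 26 is 11. This is an affine cipher: with a=0,…,z=25, each position x becomes (19x+19) mod 26.
On bureau: b(1)→19·1+19≡12=m; u(20)→19·20+19≡9=j; r(17)→19·17+19≡4=e; e(4)→19·4+19≡17=r; a(0)→19·0+19≡19=t; u(20)→19·20+19≡9=j (all mod 26).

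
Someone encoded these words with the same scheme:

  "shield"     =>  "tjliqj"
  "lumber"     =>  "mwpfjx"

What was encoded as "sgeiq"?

In shield: s→t is +1, h→j is +2, i→l is +3, e→i is +4 — the shift increases by 1 each position. Letter i (0-indexed) is shifted by i+1, so successive shifts are 1, 2, 3, ….
Reversing it on sgeiq: s−1=r, g−2=e, e−3=b, i−4=e, q−5=l.

rebel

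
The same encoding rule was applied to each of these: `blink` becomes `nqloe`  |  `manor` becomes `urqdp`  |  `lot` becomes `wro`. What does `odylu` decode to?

Two steps: reverse the string, then apply a Caesar shift of +3.
Undoing it on odylu: shift back: o−3=l, d−3=a, y−3=v, l−3=i, u−3=r → lavir; then reverse → rival.

rival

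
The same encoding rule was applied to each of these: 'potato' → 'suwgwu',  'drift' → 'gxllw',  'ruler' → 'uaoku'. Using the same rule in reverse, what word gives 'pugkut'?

Shifts by position in potato: pos 0: p→s (+3), pos 1: o→u (+6), pos 2: t→w (+3), pos 3: a→g (+6) — repeating every 2. The shifts repeat in a cycle of length 2: positions 0,1,… shift by +3, +6, then the pattern repeats.
Reversing it on pugkut: p−3=m, u−6=o, g−3=d, k−6=e, u−3=r, t−6=n.

modern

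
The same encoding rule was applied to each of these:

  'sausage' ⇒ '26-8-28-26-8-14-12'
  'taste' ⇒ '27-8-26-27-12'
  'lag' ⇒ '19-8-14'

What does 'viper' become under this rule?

29-16-23-12-25

s is letter #19 and maps to 26: an offset of 7. Each letter is replaced by its alphabet position (a=1..z=26) + 7.
Applying it to viper: v=22→29, i=9→16, p=16→23, e=5→12, r=18→25.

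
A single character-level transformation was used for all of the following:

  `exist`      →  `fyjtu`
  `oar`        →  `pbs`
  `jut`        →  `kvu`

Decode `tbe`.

Compare letters: e→f is +1, x→y is +1, i→j is +1 — a constant shift. This is a Caesar cipher with shift 1.
Reversing it on tbe: t−1=s, b−1=a, e−1=d.

sad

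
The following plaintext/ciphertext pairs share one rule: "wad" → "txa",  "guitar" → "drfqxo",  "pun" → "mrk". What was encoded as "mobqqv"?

pretty

Compare letters: w→t is +23, a→x is +23, d→a is +23 — a constant shift. It's a constant shift of +23 (ROT23).
Undoing it on mobqqv: m−23=p, o−23=r, b−23=e, q−23=t, q−23=t, v−23=y.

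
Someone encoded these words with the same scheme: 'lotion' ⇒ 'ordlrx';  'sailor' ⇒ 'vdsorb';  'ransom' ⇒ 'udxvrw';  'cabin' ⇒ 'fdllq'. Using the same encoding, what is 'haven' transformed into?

kdfhq

Shifts by position in lotion: pos 0: l→o (+3), pos 1: o→r (+3), pos 2: t→d (+10), pos 3: i→l (+3), pos 4: o→r (+3), pos 5: n→x (+10) — repeating every 3. The shifts repeat in a cycle of length 3: positions 0,1,… shift by +3, +3, +10, then the pattern repeats.
On haven: h+3=k, a+3=d, v+10=f, e+3=h, n+3=q.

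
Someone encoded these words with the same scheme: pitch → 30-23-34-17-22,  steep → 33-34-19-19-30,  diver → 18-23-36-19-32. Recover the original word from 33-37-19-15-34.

sweat

p is letter #16 and maps to 30: an offset of 14. Each letter is replaced by its alphabet position (a=1..z=26) + 14.
Decoding 33-37-19-15-34: 33→(33−14)÷1=19=s, 37→(37−14)÷1=23=w, 19→(19−14)÷1=5=e, 15→(15−14)÷1=1=a, 34→(34−14)÷1=20=t.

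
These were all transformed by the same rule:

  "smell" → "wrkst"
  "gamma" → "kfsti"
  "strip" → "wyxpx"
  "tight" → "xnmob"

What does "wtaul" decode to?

sound

In smell: s→w is +4, m→r is +5, e→k is +6, l→s is +7 — the shift increases by 1 each position. Letter i (0-indexed) is shifted by i+4, so successive shifts are 4, 5, 6, ….
Decoding wtaul: w−4=s, t−5=o, a−6=u, u−7=n, l−8=d.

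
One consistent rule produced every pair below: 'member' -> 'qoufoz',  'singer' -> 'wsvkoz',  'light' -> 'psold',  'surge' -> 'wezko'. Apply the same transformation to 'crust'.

A repeating key of period 3 is used — shifts +4, +10, +8 over and over.
On crust: c+4=g, r+10=b, u+8=c, s+4=w, t+10=d.

gbcwd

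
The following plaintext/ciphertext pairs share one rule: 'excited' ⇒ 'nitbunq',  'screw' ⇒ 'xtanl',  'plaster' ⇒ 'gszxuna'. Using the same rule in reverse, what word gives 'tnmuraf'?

Each letter's alphabet position (a=0..z=25) is mapped through 23·x+25 mod 26 — an affine cipher.
Reversing it on tnmuraf: t(19)→17·(19−25)≡2=c; n(13)→17·(13−25)≡4=e; m(12)→17·(12−25)≡13=n; u(20)→17·(20−25)≡19=t; r(17)→17·(17−25)≡20=u; a(0)→17·(0−25)≡17=r; f(5)→17·(5−25)≡24=y (all mod 26).

century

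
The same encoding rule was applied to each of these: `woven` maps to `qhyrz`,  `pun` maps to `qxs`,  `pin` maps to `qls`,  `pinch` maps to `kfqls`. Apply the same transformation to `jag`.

jdm

The output letters match the input read backwards, each shifted +3: woven reversed is nevow. Read the word backwards and shift each letter +3.
Applying it to jag: reverse → gaj; then shift: g+3=j, a+3=d, j+3=m.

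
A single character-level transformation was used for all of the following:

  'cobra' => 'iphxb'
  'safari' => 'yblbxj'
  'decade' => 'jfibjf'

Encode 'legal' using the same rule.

The shift depends on letter class: consonant c→i is +6, but vowel o→p is +1. The rule splits by letter class: vowels +1, consonants +6.
Applying it to legal: l(cons)+6=r, e(vowel)+1=f, g(cons)+6=m, a(vowel)+1=b, l(cons)+6=r.

rfmbr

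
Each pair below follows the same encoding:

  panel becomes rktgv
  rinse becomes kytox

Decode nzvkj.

depth

The word is reversed, then every letter is shifted forward by 6.
Undoing it on nzvkj: shift back: n−6=h, z−6=t, v−6=p, k−6=e, j−6=d → htped; then reverse → depth.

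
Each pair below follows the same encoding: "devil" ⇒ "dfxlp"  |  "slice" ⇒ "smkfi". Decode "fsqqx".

front

In devil: d→d is +0, e→f is +1, v→x is +2, i→l is +3 — the shift increases by 1 each position. Each letter shifts forward by its position index (0, 1, 2, …) — the shift grows by one for each successive letter.
Decoding fsqqx: f−0=f, s−1=r, q−2=o, q−3=n, x−4=t.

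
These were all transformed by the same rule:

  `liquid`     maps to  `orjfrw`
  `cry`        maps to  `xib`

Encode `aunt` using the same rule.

Each pair mirrors across the alphabet (l↔o, i↔r, q↔j): positions sum to 25. Each letter is replaced by its mirror in the alphabet: a↔z, b↔y, c↔x, and so on (the Atbash cipher).
On aunt: a↔z, u↔f, n↔m, t↔g.

zfmg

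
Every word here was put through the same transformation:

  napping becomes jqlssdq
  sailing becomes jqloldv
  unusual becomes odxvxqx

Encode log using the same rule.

The output letters match the input read backwards, each shifted +3: napping reversed is gnippan. Two steps: reverse the string, then apply a Caesar shift of +3.
Applying it to log: reverse → gol; then shift: g+3=j, o+3=r, l+3=o.

jro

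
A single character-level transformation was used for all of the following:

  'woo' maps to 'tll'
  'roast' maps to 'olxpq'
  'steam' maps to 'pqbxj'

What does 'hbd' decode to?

keg

Compare letters: w→t is +23, o→l is +23, o→l is +23 — a constant shift. Every letter moves 23 places later in the alphabet, wrapping around z→a.
Reversing it on hbd: h−23=k, b−23=e, d−23=g.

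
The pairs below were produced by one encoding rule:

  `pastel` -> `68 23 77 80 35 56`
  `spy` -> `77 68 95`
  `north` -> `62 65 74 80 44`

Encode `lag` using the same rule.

56 23 41

With a=1..z=26, the number is 3·pos + 20.
Applying it to lag: l=12→56, a=1→23, g=7→41.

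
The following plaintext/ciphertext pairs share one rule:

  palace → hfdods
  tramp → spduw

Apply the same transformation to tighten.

The output letters match the input read backwards, each shifted +3: palace reversed is ecalap. The word is reversed, then every letter is shifted forward by 3.
For tighten: reverse → nethgit; then shift: n+3=q, e+3=h, t+3=w, h+3=k, g+3=j, i+3=l, t+3=w.

qhwkjlw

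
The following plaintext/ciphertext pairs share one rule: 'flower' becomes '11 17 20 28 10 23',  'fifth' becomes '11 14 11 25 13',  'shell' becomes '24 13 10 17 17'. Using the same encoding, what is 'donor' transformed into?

f is letter #6 and maps to 11: an offset of 5. Letters become their 1-based position plus 5 (so a→6, b→7, …).
On donor: d=4→9, o=15→20, n=14→19, o=15→20, r=18→23.

9 20 19 20 23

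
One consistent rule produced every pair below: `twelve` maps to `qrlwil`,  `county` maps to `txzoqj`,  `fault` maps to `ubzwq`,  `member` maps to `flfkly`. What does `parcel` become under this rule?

t(19)→q(16) and w(22)→r(17) fit y≡9x+1 (mod 26); the inverse of 9 mod 26 is 3. This is an affine cipher: with a=0,…,z=25, each position x becomes (9x+1) mod 26.
On parcel: p(15)→9·15+1≡6=g; a(0)→9·0+1≡1=b; r(17)→9·17+1≡24=y; c(2)→9·2+1≡19=t; e(4)→9·4+1≡11=l; l(11)→9·11+1≡22=w (all mod 26).

gbytlw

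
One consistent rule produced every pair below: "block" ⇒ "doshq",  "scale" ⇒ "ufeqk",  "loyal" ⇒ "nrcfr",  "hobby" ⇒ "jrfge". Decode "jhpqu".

hello

In block: b→d is +2, l→o is +3, o→s is +4, c→h is +5 — the shift increases by 1 each position. Each letter shifts forward by (position + 2), i.e. 2, 3, 4, … — the shift grows by one for each successive letter.
Undoing it on jhpqu: j−2=h, h−3=e, p−4=l, q−5=l, u−6=o.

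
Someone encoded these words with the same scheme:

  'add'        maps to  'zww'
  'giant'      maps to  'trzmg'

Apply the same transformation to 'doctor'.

Each pair mirrors across the alphabet (a↔z, d↔w, d↔w): positions sum to 25. This is the alphabet-reversal cipher (Atbash): a becomes z, b becomes y, etc.
On doctor: d↔w, o↔l, c↔x, t↔g, o↔l, r↔i.

wlxgli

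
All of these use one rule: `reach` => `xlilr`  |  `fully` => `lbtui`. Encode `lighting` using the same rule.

rpoqdtzt

Each letter shifts forward by (position + 6), i.e. 6, 7, 8, … — the shift grows by one for each successive letter.
On lighting: l+6=r, i+7=p, g+8=o, h+9=q, t+10=d, i+11=t, n+12=z, g+13=t.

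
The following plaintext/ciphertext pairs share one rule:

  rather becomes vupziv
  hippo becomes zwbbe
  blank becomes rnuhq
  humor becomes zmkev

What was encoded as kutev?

major

Treating letters as 0–25, the rule is x ↦ 23x + 20 (mod 26).
Undoing it on kutev: k(10)→17·(10−20)≡12=m; u(20)→17·(20−20)≡0=a; t(19)→17·(19−20)≡9=j; e(4)→17·(4−20)≡14=o; v(21)→17·(21−20)≡17=r (all mod 26).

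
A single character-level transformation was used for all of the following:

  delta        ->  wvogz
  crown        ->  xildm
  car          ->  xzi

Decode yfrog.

built

Each pair mirrors across the alphabet (d↔w, e↔v, l↔o): positions sum to 25. Letters are reflected about the middle of the alphabet (position → 25−position): Atbash.
Decoding yfrog: y↔b, f↔u, r↔i, o↔l, g↔t.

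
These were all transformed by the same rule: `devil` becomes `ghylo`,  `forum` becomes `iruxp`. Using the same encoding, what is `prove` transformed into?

Compare letters: d→g is +3, e→h is +3, v→y is +3 — a constant shift. This is a Caesar cipher with shift 3.
For prove: p+3=s, r+3=u, o+3=r, v+3=y, e+3=h.

suryh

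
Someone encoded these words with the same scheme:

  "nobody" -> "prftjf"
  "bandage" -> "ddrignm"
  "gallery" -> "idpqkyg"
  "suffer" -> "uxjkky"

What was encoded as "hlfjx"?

fiber

In nobody: n→p is +2, o→r is +3, b→f is +4, o→t is +5 — the shift increases by 1 each position. Each letter shifts forward by (position + 2), i.e. 2, 3, 4, … — the shift grows by one for each successive letter.
Decoding hlfjx: h−2=f, l−3=i, f−4=b, j−5=e, x−6=r.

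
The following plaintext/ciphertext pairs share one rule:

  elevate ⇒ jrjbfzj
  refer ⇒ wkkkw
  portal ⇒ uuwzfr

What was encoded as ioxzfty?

distant

Shifts by position in elevate: pos 0: e→j (+5), pos 1: l→r (+6), pos 2: e→j (+5), pos 3: v→b (+6) — repeating every 2. It's a Vigenère-style cipher with numeric key [5,6]: position i shifts by key[i mod 2].
Undoing it on ioxzfty: i−5=d, o−6=i, x−5=s, z−6=t, f−5=a, t−6=n, y−5=t.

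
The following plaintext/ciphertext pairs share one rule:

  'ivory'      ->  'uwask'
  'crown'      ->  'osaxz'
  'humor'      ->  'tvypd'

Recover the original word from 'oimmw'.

chalk

Shifts by position in ivory: pos 0: i→u (+12), pos 1: v→w (+1), pos 2: o→a (+12), pos 3: r→s (+1) — repeating every 2. A repeating key of period 2 is used — shifts +12, +1 over and over.
Decoding oimmw: o−12=c, i−1=h, m−12=a, m−1=l, w−12=k.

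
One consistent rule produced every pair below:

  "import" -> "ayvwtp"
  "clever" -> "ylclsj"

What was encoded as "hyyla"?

The word is reversed, then every letter is shifted forward by 7.
Undoing it on hyyla: shift back: h−7=a, y−7=r, y−7=r, l−7=e, a−7=t → arret; then reverse → terra.

terra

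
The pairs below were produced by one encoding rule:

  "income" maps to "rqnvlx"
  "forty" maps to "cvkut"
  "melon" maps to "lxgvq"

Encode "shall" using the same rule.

Treating letters as 0–25, the rule is x ↦ 5x + 3 (mod 26).
On shall: s(18)→5·18+3≡15=p; h(7)→5·7+3≡12=m; a(0)→5·0+3≡3=d; l(11)→5·11+3≡6=g; l(11)→5·11+3≡6=g (all mod 26).

pmdgg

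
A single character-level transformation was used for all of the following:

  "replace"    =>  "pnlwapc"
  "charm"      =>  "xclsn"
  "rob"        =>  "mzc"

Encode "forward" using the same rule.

The output letters match the input read backwards, each shifted +11: replace reversed is ecalper. Read the word backwards and shift each letter +11.
Applying it to forward: reverse → drawrof; then shift: d+11=o, r+11=c, a+11=l, w+11=h, r+11=c, o+11=z, f+11=q.

oclhczq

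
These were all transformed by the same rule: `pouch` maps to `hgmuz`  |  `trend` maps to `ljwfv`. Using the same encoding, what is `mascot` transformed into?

It's a constant shift of +18 (ROT18).
For mascot: m+18=e, a+18=s, s+18=k, c+18=u, o+18=g, t+18=l.

eskugl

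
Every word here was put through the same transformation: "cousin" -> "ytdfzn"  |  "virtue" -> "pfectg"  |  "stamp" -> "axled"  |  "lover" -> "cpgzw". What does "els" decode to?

hat

The output letters match the input read backwards, each shifted +11: cousin reversed is nisuoc. Read the word backwards and shift each letter +11.
Reversing it on els: shift back: e−11=t, l−11=a, s−11=h → tah; then reverse → hat.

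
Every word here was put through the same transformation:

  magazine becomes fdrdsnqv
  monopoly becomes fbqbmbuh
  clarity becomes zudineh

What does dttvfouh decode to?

assembly

This is an affine cipher: with a=0,…,z=25, each position x becomes (11x+3) mod 26.
Undoing it on dttvfouh: d(3)→19·(3−3)≡0=a; t(19)→19·(19−3)≡18=s; t(19)→19·(19−3)≡18=s; v(21)→19·(21−3)≡4=e; f(5)→19·(5−3)≡12=m; o(14)→19·(14−3)≡1=b; u(20)→19·(20−3)≡11=l; h(7)→19·(7−3)≡24=y (all mod 26).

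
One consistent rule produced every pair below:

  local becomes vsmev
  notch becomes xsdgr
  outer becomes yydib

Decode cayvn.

sword

Shifts by position in local: pos 0: l→v (+10), pos 1: o→s (+4), pos 2: c→m (+10), pos 3: a→e (+4) — repeating every 2. It's a Vigenère-style cipher with numeric key [10,4]: position i shifts by key[i mod 2].
Reversing it on cayvn: c−10=s, a−4=w, y−10=o, v−4=r, n−10=d.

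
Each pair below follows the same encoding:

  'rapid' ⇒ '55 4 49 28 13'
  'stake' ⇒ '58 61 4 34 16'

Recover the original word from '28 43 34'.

Each letter becomes 3×(its alphabet position, a=1..z=26) + 1.
Reversing it on 28 43 34: 28→(28−1)÷3=9=i, 43→(43−1)÷3=14=n, 34→(34−1)÷3=11=k.

ink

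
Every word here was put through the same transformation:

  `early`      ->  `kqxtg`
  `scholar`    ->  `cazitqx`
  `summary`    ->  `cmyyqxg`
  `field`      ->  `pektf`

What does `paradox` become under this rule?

e(4)→k(10) and a(0)→q(16) fit y≡5x+16 (mod 26); the inverse of 5 mod 26 is 21. This is an affine cipher: with a=0,…,z=25, each position x becomes (5x+16) mod 26.
For paradox: p(15)→5·15+16≡13=n; a(0)→5·0+16≡16=q; r(17)→5·17+16≡23=x; a(0)→5·0+16≡16=q; d(3)→5·3+16≡5=f; o(14)→5·14+16≡8=i; x(23)→5·23+16≡1=b (all mod 26).

nqxqfib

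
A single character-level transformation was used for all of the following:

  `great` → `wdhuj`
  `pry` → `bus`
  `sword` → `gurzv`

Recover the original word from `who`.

The output letters match the input read backwards, each shifted +3: great reversed is taerg. Two steps: reverse the string, then apply a Caesar shift of +3.
Reversing it on who: shift back: w−3=t, h−3=e, o−3=l → tel; then reverse → let.

let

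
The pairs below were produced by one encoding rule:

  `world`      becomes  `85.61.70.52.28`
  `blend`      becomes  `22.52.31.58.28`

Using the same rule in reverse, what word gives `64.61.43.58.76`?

point

w(#23)→85 and o(#15)→61: differences scale by 3, so n = 3·pos + 16. With a=1..z=26, the number is 3·pos + 16.
Undoing it on 64.61.43.58.76: 64→(64−16)÷3=16=p, 61→(61−16)÷3=15=o, 43→(43−16)÷3=9=i, 58→(58−16)÷3=14=n, 76→(76−16)÷3=20=t.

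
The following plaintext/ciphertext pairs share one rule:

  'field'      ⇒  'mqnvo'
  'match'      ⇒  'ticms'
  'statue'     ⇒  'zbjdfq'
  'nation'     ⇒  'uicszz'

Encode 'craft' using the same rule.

jzjpe

In field: f→m is +7, i→q is +8, e→n is +9, l→v is +10 — the shift increases by 1 each position. The shift increases by 1 at each position, starting from +7: 7, 8, 9, ….
On craft: c+7=j, r+8=z, a+9=j, f+10=p, t+11=e.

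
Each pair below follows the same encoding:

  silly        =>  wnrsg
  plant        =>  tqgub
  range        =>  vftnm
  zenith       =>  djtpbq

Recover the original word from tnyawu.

pistol

In silly: s→w is +4, i→n is +5, l→r is +6, l→s is +7 — the shift increases by 1 each position. Each letter shifts forward by (position + 4), i.e. 4, 5, 6, … — the shift grows by one for each successive letter.
Reversing it on tnyawu: t−4=p, n−5=i, y−6=s, a−7=t, w−8=o, u−9=l.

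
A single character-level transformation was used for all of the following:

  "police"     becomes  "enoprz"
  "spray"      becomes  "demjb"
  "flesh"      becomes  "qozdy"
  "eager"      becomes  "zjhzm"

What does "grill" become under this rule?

p(15)→e(4) and o(14)→n(13) fit y≡17x+9 (mod 26); the inverse of 17 mod 26 is 23. This is an affine cipher: with a=0,…,z=25, each position x becomes (17x+9) mod 26.
Applying it to grill: g(6)→17·6+9≡7=h; r(17)→17·17+9≡12=m; i(8)→17·8+9≡15=p; l(11)→17·11+9≡14=o; l(11)→17·11+9≡14=o (all mod 26).

hmpoo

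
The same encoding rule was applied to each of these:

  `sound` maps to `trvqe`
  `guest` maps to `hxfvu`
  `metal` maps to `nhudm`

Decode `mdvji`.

laugh

Shifts by position in sound: pos 0: s→t (+1), pos 1: o→r (+3), pos 2: u→v (+1), pos 3: n→q (+3) — repeating every 2. The shifts repeat in a cycle of length 2: positions 0,1,… shift by +1, +3, then the pattern repeats.
Reversing it on mdvji: m−1=l, d−3=a, v−1=u, j−3=g, i−1=h.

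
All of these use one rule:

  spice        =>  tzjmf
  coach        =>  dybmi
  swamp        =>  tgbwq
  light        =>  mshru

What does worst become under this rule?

xyscu

A repeating key of period 2 is used — shifts +1, +10 over and over.
For worst: w+1=x, o+10=y, r+1=s, s+10=c, t+1=u.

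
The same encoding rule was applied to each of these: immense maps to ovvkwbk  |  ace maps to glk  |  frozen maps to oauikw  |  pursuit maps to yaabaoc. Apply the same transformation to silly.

The shift depends on letter class: consonant m→v is +9, but vowel i→o is +6. Vowels shift forward by 6 and consonants shift forward by 9.
For silly: s(cons)+9=b, i(vowel)+6=o, l(cons)+9=u, l(cons)+9=u, y(cons)+9=h.

bouuh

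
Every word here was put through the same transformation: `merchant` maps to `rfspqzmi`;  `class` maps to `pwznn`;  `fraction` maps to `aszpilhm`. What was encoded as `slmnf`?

rinse

m(12)→r(17) and e(4)→f(5) fit y≡21x+25 (mod 26); the inverse of 21 mod 26 is 5. Each letter's alphabet position (a=0..z=25) is mapped through 21·x+25 mod 26 — an affine cipher.
Reversing it on slmnf: s(18)→5·(18−25)≡17=r; l(11)→5·(11−25)≡8=i; m(12)→5·(12−25)≡13=n; n(13)→5·(13−25)≡18=s; f(5)→5·(5−25)≡4=e (all mod 26).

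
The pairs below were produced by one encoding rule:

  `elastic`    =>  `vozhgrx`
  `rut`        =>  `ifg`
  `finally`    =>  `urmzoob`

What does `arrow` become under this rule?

Each pair mirrors across the alphabet (e↔v, l↔o, a↔z): positions sum to 25. Letters are reflected about the middle of the alphabet (position → 25−position): Atbash.
Applying it to arrow: a↔z, r↔i, r↔i, o↔l, w↔d.

ziild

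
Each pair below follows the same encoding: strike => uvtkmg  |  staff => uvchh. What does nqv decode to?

Each letter is shifted forward by 2 in the alphabet (a Caesar shift of +2).
Undoing it on nqv: n−2=l, q−2=o, v−2=t.

lot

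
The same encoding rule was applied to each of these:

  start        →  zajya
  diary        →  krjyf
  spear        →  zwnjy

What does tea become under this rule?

anj

The shift depends on letter class: consonant s→z is +7, but vowel a→j is +9. Vowels shift forward by 9 and consonants shift forward by 7.
On tea: t(cons)+7=a, e(vowel)+9=n, a(vowel)+9=j.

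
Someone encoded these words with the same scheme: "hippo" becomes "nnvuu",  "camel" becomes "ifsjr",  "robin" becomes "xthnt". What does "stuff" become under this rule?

yyakl

Shifts by position in hippo: pos 0: h→n (+6), pos 1: i→n (+5), pos 2: p→v (+6), pos 3: p→u (+5) — repeating every 2. It's a Vigenère-style cipher with numeric key [6,5]: position i shifts by key[i mod 2].
For stuff: s+6=y, t+5=y, u+6=a, f+5=k, f+6=l.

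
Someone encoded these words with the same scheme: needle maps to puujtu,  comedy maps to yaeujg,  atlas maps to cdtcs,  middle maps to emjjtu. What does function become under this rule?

n(13)→p(15) and e(4)→u(20) fit y≡11x+2 (mod 26); the inverse of 11 mod 26 is 19. Each letter's alphabet position (a=0..z=25) is mapped through 11·x+2 mod 26 — an affine cipher.
For function: f(5)→11·5+2≡5=f; u(20)→11·20+2≡14=o; n(13)→11·13+2≡15=p; c(2)→11·2+2≡24=y; t(19)→11·19+2≡3=d; i(8)→11·8+2≡12=m; o(14)→11·14+2≡0=a; n(13)→11·13+2≡15=p (all mod 26).

fopydmap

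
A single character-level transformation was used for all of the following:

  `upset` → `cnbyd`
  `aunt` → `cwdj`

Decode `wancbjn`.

eastern

The output letters match the input read backwards, each shifted +9: upset reversed is tespu. Read the word backwards and shift each letter +9.
Decoding wancbjn: shift back: w−9=n, a−9=r, n−9=e, c−9=t, b−9=s, j−9=a, n−9=e → nretsae; then reverse → eastern.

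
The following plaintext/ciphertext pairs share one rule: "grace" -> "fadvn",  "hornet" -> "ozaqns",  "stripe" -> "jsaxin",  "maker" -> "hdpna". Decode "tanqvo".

This is an affine cipher: with a=0,…,z=25, each position x becomes (9x+3) mod 26.
Undoing it on tanqvo: t(19)→3·(19−3)≡22=w; a(0)→3·(0−3)≡17=r; n(13)→3·(13−3)≡4=e; q(16)→3·(16−3)≡13=n; v(21)→3·(21−3)≡2=c; o(14)→3·(14−3)≡7=h (all mod 26).

wrench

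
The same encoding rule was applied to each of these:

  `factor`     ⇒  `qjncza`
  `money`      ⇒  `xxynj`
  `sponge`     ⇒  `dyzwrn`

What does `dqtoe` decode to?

The shifts repeat in a cycle of length 2: positions 0,1,… shift by +11, +9, then the pattern repeats.
Reversing it on dqtoe: d−11=s, q−9=h, t−11=i, o−9=f, e−11=t.

shift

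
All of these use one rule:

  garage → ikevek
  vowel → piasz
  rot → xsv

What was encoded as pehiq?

The output letters match the input read backwards, each shifted +4: garage reversed is egarag. Read the word backwards and shift each letter +4.
Decoding pehiq: shift back: p−4=l, e−4=a, h−4=d, i−4=e, q−4=m → ladem; then reverse → medal.

medal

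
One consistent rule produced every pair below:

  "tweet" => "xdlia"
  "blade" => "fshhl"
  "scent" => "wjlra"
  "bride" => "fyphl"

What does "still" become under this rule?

wapps

Shifts by position in tweet: pos 0: t→x (+4), pos 1: w→d (+7), pos 2: e→l (+7), pos 3: e→i (+4), pos 4: t→a (+7) — repeating every 3. The shifts repeat in a cycle of length 3: positions 0,1,… shift by +4, +7, +7, then the pattern repeats.
On still: s+4=w, t+7=a, i+7=p, l+4=p, l+7=s.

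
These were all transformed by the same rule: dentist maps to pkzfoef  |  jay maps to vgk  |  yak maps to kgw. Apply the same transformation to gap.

The shift depends on letter class: consonant d→p is +12, but vowel e→k is +6. The rule splits by letter class: vowels +6, consonants +12.
On gap: g(cons)+12=s, a(vowel)+6=g, p(cons)+12=b.

sgb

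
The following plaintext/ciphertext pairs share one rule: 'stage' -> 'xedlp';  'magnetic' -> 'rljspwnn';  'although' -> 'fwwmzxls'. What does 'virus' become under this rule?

atuzd

A repeating key of period 3 is used — shifts +5, +11, +3 over and over.
On virus: v+5=a, i+11=t, r+3=u, u+5=z, s+11=d.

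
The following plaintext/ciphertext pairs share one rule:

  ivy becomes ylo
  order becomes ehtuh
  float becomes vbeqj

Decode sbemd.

clown

Every letter moves 16 places later in the alphabet, wrapping around z→a.
Undoing it on sbemd: s−16=c, b−16=l, e−16=o, m−16=w, d−16=n.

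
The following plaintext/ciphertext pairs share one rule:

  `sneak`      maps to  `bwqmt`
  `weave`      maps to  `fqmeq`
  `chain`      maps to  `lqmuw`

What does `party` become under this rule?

Two shifts are in play — +12 for a/e/i/o/u, +9 for every other letter.
On party: p(cons)+9=y, a(vowel)+12=m, r(cons)+9=a, t(cons)+9=c, y(cons)+9=h.

ymach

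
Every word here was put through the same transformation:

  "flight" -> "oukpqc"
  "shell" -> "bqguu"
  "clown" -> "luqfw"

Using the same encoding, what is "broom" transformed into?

The shift depends on letter class: consonant f→o is +9, but vowel i→k is +2. The rule splits by letter class: vowels +2, consonants +9.
For broom: b(cons)+9=k, r(cons)+9=a, o(vowel)+2=q, o(vowel)+2=q, m(cons)+9=v.

kaqqv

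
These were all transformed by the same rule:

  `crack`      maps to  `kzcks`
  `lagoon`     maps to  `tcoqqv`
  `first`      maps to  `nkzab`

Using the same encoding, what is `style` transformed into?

abgtg

The shift depends on letter class: consonant c→k is +8, but vowel a→c is +2. Vowels shift forward by 2 and consonants shift forward by 8.
For style: s(cons)+8=a, t(cons)+8=b, y(cons)+8=g, l(cons)+8=t, e(vowel)+2=g.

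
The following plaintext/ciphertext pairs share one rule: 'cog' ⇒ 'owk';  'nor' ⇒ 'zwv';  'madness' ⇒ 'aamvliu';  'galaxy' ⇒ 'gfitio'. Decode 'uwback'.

The output letters match the input read backwards, each shifted +8: cog reversed is goc. Read the word backwards and shift each letter +8.
Undoing it on uwback: shift back: u−8=m, w−8=o, b−8=t, a−8=s, c−8=u, k−8=c → motsuc; then reverse → custom.

custom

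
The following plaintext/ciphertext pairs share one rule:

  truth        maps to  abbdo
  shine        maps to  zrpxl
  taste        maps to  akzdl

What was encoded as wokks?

Shifts by position in truth: pos 0: t→a (+7), pos 1: r→b (+10), pos 2: u→b (+7), pos 3: t→d (+10) — repeating every 2. The shifts repeat in a cycle of length 2: positions 0,1,… shift by +7, +10, then the pattern repeats.
Reversing it on wokks: w−7=p, o−10=e, k−7=d, k−10=a, s−7=l.

pedal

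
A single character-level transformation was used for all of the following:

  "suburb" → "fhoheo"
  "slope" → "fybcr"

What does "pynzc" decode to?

clamp

Compare letters: s→f is +13, u→h is +13, b→o is +13 — a constant shift. Each letter is shifted forward by 13 in the alphabet (a Caesar shift of +13).
Reversing it on pynzc: p−13=c, y−13=l, n−13=a, z−13=m, c−13=p.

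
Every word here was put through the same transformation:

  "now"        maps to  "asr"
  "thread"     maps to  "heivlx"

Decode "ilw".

The output letters match the input read backwards, each shifted +4: now reversed is won. The word is reversed, then every letter is shifted forward by 4.
Undoing it on ilw: shift back: i−4=e, l−4=h, w−4=s → ehs; then reverse → she.

she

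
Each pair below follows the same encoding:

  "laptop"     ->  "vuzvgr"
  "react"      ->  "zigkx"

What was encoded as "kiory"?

The output letters match the input read backwards, each shifted +6: laptop reversed is potpal. The word is reversed, then every letter is shifted forward by 6.
Undoing it on kiory: shift back: k−6=e, i−6=c, o−6=i, r−6=l, y−6=s → ecils; then reverse → slice.

slice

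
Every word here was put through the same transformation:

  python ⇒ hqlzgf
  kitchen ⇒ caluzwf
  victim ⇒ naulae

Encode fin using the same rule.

It's a constant shift of +18 (ROT18).
On fin: f+18=x, i+18=a, n+18=f.

xaf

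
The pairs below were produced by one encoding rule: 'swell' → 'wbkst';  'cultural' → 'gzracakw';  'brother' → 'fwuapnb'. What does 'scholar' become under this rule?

In swell: s→w is +4, w→b is +5, e→k is +6, l→s is +7 — the shift increases by 1 each position. Each letter shifts forward by (position + 4), i.e. 4, 5, 6, … — the shift grows by one for each successive letter.
For scholar: s+4=w, c+5=h, h+6=n, o+7=v, l+8=t, a+9=j, r+10=b.

whnvtjb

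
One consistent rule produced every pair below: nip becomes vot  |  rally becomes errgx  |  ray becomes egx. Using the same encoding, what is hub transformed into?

The output letters match the input read backwards, each shifted +6: nip reversed is pin. Two steps: reverse the string, then apply a Caesar shift of +6.
For hub: reverse → buh; then shift: b+6=h, u+6=a, h+6=n.

han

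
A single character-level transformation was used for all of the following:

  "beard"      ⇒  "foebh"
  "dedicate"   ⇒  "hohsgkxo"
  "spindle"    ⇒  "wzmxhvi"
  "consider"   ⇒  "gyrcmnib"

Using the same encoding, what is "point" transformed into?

Shifts by position in beard: pos 0: b→f (+4), pos 1: e→o (+10), pos 2: a→e (+4), pos 3: r→b (+10) — repeating every 2. The shifts repeat in a cycle of length 2: positions 0,1,… shift by +4, +10, then the pattern repeats.
For point: p+4=t, o+10=y, i+4=m, n+10=x, t+4=x.

tymxx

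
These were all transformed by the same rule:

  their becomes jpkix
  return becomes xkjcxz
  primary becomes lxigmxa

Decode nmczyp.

This is an affine cipher: with a=0,…,z=25, each position x becomes (19x+12) mod 26.
Decoding nmczyp: n(13)→11·(13−12)≡11=l; m(12)→11·(12−12)≡0=a; c(2)→11·(2−12)≡20=u; z(25)→11·(25−12)≡13=n; y(24)→11·(24−12)≡2=c; p(15)→11·(15−12)≡7=h (all mod 26).

launch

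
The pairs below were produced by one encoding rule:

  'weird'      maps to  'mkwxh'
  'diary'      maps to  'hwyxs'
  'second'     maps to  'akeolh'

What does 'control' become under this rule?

eoldxof

This is an affine cipher: with a=0,…,z=25, each position x becomes (3x+24) mod 26.
On control: c(2)→3·2+24≡4=e; o(14)→3·14+24≡14=o; n(13)→3·13+24≡11=l; t(19)→3·19+24≡3=d; r(17)→3·17+24≡23=x; o(14)→3·14+24≡14=o; l(11)→3·11+24≡5=f (all mod 26).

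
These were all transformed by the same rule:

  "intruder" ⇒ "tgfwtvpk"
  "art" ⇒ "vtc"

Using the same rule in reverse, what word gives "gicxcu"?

The output letters match the input read backwards, each shifted +2: intruder reversed is redurtni. Two steps: reverse the string, then apply a Caesar shift of +2.
Reversing it on gicxcu: shift back: g−2=e, i−2=g, c−2=a, x−2=v, c−2=a, u−2=s → egavas; then reverse → savage.

savage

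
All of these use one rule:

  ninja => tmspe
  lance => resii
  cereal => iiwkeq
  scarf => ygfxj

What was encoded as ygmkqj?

It's a Vigenère-style cipher with numeric key [6,4,5]: position i shifts by key[i mod 3].
Undoing it on ygmkqj: y−6=s, g−4=c, m−5=h, k−6=e, q−4=m, j−5=e.

scheme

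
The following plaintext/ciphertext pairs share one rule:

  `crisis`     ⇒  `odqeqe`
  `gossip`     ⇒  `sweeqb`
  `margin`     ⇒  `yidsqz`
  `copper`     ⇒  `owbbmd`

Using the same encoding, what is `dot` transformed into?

pwf

Vowels shift forward by 8 and consonants shift forward by 12.
Applying it to dot: d(cons)+12=p, o(vowel)+8=w, t(cons)+12=f.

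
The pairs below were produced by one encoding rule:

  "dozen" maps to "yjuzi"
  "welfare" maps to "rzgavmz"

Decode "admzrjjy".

Compare letters: d→y is +21, o→j is +21, z→u is +21 — a constant shift. Each letter is shifted forward by 21 in the alphabet (a Caesar shift of +21).
Reversing it on admzrjjy: a−21=f, d−21=i, m−21=r, z−21=e, r−21=w, j−21=o, j−21=o, y−21=d.

firewood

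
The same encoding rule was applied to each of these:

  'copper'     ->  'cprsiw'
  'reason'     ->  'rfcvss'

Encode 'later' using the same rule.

lbvhv

Each letter shifts forward by its position index (0, 1, 2, …) — the shift grows by one for each successive letter.
Applying it to later: l+0=l, a+1=b, t+2=v, e+3=h, r+4=v.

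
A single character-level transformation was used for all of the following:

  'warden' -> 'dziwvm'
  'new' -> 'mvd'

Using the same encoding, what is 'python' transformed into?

kbgslm

This is the alphabet-reversal cipher (Atbash): a becomes z, b becomes y, etc.
Applying it to python: p↔k, y↔b, t↔g, h↔s, o↔l, n↔m.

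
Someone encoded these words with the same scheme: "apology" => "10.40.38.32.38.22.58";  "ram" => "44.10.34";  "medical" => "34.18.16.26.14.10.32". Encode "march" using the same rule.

a(#1)→10 and p(#16)→40: differences scale by 2, so n = 2·pos + 8. The formula is n = 2×(alphabet index, a=1) + 8.
For march: m=13→34, a=1→10, r=18→44, c=3→14, h=8→24.

34.10.44.14.24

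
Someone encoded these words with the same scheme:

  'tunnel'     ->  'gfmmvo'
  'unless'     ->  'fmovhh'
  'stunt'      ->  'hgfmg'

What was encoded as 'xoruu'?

cliff

Each pair mirrors across the alphabet (t↔g, u↔f, n↔m): positions sum to 25. Letters are reflected about the middle of the alphabet (position → 25−position): Atbash.
Undoing it on xoruu: x↔c, o↔l, r↔i, u↔f, u↔f.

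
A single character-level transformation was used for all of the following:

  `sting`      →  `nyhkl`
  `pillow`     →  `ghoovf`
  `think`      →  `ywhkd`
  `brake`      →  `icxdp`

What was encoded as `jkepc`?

under

s(18)→n(13) and t(19)→y(24) fit y≡11x+23 (mod 26); the inverse of 11 mod 26 is 19. This is an affine cipher: with a=0,…,z=25, each position x becomes (11x+23) mod 26.
Undoing it on jkepc: j(9)→19·(9−23)≡20=u; k(10)→19·(10−23)≡13=n; e(4)→19·(4−23)≡3=d; p(15)→19·(15−23)≡4=e; c(2)→19·(2−23)≡17=r (all mod 26).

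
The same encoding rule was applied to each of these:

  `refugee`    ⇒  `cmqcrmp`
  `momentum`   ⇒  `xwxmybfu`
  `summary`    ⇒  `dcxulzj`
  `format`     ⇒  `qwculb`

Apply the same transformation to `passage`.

aidalop

The shifts repeat in a cycle of length 2: positions 0,1,… shift by +11, +8, then the pattern repeats.
Applying it to passage: p+11=a, a+8=i, s+11=d, s+8=a, a+11=l, g+8=o, e+11=p.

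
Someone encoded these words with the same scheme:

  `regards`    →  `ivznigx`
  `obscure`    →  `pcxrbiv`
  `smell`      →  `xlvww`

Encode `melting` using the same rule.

r(17)→i(8) and e(4)→v(21) fit y≡15x+13 (mod 26); the inverse of 15 mod 26 is 7. Each letter's alphabet position (a=0..z=25) is mapped through 15·x+13 mod 26 — an affine cipher.
Applying it to melting: m(12)→15·12+13≡11=l; e(4)→15·4+13≡21=v; l(11)→15·11+13≡22=w; t(19)→15·19+13≡12=m; i(8)→15·8+13≡3=d; n(13)→15·13+13≡0=a; g(6)→15·6+13≡25=z (all mod 26).

lvwmdaz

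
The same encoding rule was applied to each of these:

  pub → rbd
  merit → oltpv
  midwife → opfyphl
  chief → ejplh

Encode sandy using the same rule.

uhpfa

The shift depends on letter class: consonant p→r is +2, but vowel u→b is +7. Two shifts are in play — +7 for a/e/i/o/u, +2 for every other letter.
Applying it to sandy: s(cons)+2=u, a(vowel)+7=h, n(cons)+2=p, d(cons)+2=f, y(cons)+2=a.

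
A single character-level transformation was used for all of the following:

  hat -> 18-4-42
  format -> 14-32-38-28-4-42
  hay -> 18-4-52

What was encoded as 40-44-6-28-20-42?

h(#8)→18 and a(#1)→4: differences scale by 2, so n = 2·pos + 2. The formula is n = 2×(alphabet index, a=1) + 2.
Reversing it on 40-44-6-28-20-42: 40→(40−2)÷2=19=s, 44→(44−2)÷2=21=u, 6→(6−2)÷2=2=b, 28→(28−2)÷2=13=m, 20→(20−2)÷2=9=i, 42→(42−2)÷2=20=t.

submit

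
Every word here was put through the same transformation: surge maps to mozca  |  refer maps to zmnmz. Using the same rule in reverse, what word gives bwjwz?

The output letters match the input read backwards, each shifted +8: surge reversed is egrus. The word is reversed, then every letter is shifted forward by 8.
Decoding bwjwz: shift back: b−8=t, w−8=o, j−8=b, w−8=o, z−8=r → tobor; then reverse → robot.

robot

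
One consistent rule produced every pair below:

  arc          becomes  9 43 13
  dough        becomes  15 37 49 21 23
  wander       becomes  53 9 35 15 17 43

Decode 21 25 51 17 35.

given

a(#1)→9 and r(#18)→43: differences scale by 2, so n = 2·pos + 7. With a=1..z=26, the number is 2·pos + 7.
Reversing it on 21 25 51 17 35: 21→(21−7)÷2=7=g, 25→(25−7)÷2=9=i, 51→(51−7)÷2=22=v, 17→(17−7)÷2=5=e, 35→(35−7)÷2=14=n.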